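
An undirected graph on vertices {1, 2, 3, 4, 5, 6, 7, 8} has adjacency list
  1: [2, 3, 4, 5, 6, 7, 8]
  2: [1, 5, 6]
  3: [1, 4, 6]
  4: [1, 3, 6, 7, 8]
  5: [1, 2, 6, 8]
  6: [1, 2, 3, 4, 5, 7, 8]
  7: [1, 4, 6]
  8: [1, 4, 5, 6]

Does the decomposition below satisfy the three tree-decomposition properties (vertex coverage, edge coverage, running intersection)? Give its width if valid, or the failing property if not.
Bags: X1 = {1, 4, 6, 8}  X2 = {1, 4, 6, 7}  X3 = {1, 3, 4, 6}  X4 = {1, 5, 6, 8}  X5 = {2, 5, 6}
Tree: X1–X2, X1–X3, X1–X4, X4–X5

A tree decomposition must satisfy three properties: every vertex lies in some bag; for every edge, both endpoints lie together in some bag; and for every vertex, the bags containing it form a connected subtree. Here edge (1,2) lies in no bag, so the decomposition is invalid.

No — edge (1,2) lies in no bag.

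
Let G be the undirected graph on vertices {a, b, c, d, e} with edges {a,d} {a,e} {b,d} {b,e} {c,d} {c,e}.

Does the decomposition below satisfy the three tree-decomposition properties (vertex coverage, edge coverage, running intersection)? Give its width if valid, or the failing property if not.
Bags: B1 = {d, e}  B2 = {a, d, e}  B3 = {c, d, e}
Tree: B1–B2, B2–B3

A tree decomposition must satisfy three properties: every vertex lies in some bag; for every edge, both endpoints lie together in some bag; and for every vertex, the bags containing it form a connected subtree. Here vertex b appears in no bag, so the decomposition is invalid.

No — vertex b appears in no bag.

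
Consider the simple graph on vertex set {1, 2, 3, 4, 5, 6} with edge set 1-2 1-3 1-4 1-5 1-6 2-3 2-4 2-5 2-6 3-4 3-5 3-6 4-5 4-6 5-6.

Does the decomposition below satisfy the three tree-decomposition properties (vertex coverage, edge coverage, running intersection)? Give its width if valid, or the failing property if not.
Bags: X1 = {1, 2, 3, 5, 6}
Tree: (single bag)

No — vertex 4 appears in no bag.

A tree decomposition must satisfy three properties: every vertex lies in some bag; for every edge, both endpoints lie together in some bag; and for every vertex, the bags containing it form a connected subtree. Here vertex 4 appears in no bag, so the decomposition is invalid.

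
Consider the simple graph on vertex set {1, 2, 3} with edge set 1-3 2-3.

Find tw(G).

A width-1 tree decomposition is:
Bags: B1 = {2, 3}  B2 = {1, 3}
Tree: B1–B2
The largest bag has 2 vertices, giving width 1; this decomposition certifies tw(G) ≤ 1. Any graph with an edge has treewidth ≥ 1, and G has the edge 2–3. The upper and lower bounds meet at 1, so that is the treewidth.

1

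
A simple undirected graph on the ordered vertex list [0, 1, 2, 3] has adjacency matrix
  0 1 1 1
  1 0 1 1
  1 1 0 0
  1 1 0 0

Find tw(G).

A width-2 tree decomposition is:
Bags: B1 = {0, 1, 3}  B2 = {0, 1, 2}
Tree: B1–B2
Each bag holds 3 vertices, so the decomposition has width 2, which upper-bounds the treewidth. Conversely, {0, 1, 2} is a clique of size 3, and the vertices of any clique must share a bag in every tree decomposition; so some bag has ≥ 3 vertices and tw(G) ≥ 2. The upper and lower bounds meet at 2, so that is the treewidth.

2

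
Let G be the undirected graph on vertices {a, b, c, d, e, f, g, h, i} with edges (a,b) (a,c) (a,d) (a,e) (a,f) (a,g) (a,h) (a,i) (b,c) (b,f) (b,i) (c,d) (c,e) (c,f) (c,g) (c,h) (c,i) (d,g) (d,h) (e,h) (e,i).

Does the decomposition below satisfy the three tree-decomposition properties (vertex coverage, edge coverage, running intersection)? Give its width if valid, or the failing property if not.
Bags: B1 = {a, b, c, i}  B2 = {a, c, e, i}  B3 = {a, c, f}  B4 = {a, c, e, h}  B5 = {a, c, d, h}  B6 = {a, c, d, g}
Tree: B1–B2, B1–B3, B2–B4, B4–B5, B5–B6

A tree decomposition must satisfy three properties: every vertex lies in some bag; for every edge, both endpoints lie together in some bag; and for every vertex, the bags containing it form a connected subtree. Here edge (b,f) lies in no bag, so the decomposition is invalid.

No — edge (b,f) lies in no bag.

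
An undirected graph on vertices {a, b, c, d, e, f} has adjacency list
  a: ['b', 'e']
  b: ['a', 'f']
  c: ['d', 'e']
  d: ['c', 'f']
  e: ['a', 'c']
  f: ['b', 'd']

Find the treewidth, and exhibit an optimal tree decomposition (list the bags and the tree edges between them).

The largest bag has 3 vertices, giving width 2; this decomposition certifies tw(G) ≤ 2. Since a–e–c–d–f–b–a is a cycle in G, G is not acyclic. Forests are exactly the graphs of treewidth ≤ 1, so tw(G) ≥ 2. The upper and lower bounds meet at 2, so that is the treewidth.

Treewidth 2.
One such decomposition:
Bags: B1 = {a, c, e}  B2 = {a, c, d}  B3 = {a, d, f}  B4 = {a, b, f}
Tree: B1–B2, B2–B3, B3–B4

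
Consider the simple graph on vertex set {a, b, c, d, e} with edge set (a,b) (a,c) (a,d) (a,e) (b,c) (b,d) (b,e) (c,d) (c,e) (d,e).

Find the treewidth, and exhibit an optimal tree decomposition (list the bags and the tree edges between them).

Treewidth 4.
Bags: B1 = {a, b, c, d, e}
Tree: (single bag)

A single bag containing all 5 vertices is trivially a valid decomposition of width 4. On the other hand G contains the 5-clique {a, b, c, d, e}. A clique must lie in a single bag of any decomposition, so no decomposition can have width below 4. Therefore the treewidth is 4.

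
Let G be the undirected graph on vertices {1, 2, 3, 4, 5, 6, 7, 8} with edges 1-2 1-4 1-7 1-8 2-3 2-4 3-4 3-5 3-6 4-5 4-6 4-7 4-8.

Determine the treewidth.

2

A width-2 tree decomposition is:
Bags: B1 = {3, 4, 5}  B2 = {2, 3, 4}  B3 = {1, 2, 4}  B4 = {1, 4, 7}  B5 = {1, 4, 8}  B6 = {3, 4, 6}
Tree: B1–B2, B2–B3, B3–B4, B4–B5, B2–B6
The largest bag has 3 vertices, giving width 2; this decomposition certifies tw(G) ≤ 2. Conversely, {1, 4, 8} is a clique of size 3, and the vertices of any clique must share a bag in every tree decomposition; so some bag has ≥ 3 vertices and tw(G) ≥ 2. Hence tw(G) = 2 exactly.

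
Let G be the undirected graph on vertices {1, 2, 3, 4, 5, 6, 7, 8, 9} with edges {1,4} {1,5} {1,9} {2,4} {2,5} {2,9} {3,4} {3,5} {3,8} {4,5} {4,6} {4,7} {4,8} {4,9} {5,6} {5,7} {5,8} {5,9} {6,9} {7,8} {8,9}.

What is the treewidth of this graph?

A width-3 tree decomposition is:
Bags: B1 = {3, 4, 5, 8}  B2 = {4, 5, 8, 9}  B3 = {4, 5, 7, 8}  B4 = {4, 5, 6, 9}  B5 = {2, 4, 5, 9}  B6 = {1, 4, 5, 9}
Tree: B1–B2, B1–B3, B2–B4, B4–B5, B5–B6
The largest bag has 4 vertices, giving width 3; this decomposition certifies tw(G) ≤ 3. Conversely, {4, 5, 8, 9} is a clique of size 4, and the vertices of any clique must share a bag in every tree decomposition; so some bag has ≥ 4 vertices and tw(G) ≥ 3. Hence tw(G) = 3 exactly.

3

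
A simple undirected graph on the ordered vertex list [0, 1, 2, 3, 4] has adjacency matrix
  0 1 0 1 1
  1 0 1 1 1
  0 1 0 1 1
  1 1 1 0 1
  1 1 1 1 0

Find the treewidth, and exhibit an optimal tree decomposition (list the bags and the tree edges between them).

Treewidth 3.
One such decomposition:
Bags: B1 = {0, 1, 3, 4}  B2 = {1, 2, 3, 4}
Tree: B1–B2

Every bag has size at most 4, so the width is 4 − 1 = 3 and tw(G) ≤ 3. On the other hand G contains the 4-clique {0, 1, 3, 4}. A clique must lie in a single bag of any decomposition, so no decomposition can have width below 3. Therefore the treewidth is 3.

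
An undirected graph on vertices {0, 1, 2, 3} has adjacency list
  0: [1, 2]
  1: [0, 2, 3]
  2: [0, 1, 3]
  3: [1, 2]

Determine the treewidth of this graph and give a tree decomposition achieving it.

Each bag holds 3 vertices, so the decomposition has width 2, which upper-bounds the treewidth. Conversely, {0, 1, 2} is a clique of size 3, and the vertices of any clique must share a bag in every tree decomposition; so some bag has ≥ 3 vertices and tw(G) ≥ 2. Combining the bounds, tw(G) = 2.

Treewidth 2.
Bags: B1 = {1, 2, 3}  B2 = {0, 1, 2}
Tree: B1–B2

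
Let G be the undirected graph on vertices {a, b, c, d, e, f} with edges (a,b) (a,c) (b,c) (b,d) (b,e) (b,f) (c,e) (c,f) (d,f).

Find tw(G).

A width-2 tree decomposition is:
Bags: B1 = {b, c, f}  B2 = {b, c, e}  B3 = {a, b, c}  B4 = {b, d, f}
Tree: B1–B2, B1–B3, B1–B4
The largest bag has 3 vertices, giving width 2; this decomposition certifies tw(G) ≤ 2. For the lower bound, the 3 vertices {b, d, f} are pairwise adjacent, and any tree decomposition puts a clique entirely inside one bag — forcing width ≥ 2. Combining the bounds, tw(G) = 2.

2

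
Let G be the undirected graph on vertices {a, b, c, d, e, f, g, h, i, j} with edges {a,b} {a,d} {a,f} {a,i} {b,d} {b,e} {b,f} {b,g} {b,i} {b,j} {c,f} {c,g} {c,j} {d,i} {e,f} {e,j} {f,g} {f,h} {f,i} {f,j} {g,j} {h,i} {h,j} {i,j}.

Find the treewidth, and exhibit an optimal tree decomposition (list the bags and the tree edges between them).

Every bag has size at most 4, so the width is 4 − 1 = 3 and tw(G) ≤ 3. On the other hand G contains the 4-clique {a, b, d, i}. A clique must lie in a single bag of any decomposition, so no decomposition can have width below 3. Combining the bounds, tw(G) = 3.

Treewidth 3.
Bags: B1 = {b, f, i, j}  B2 = {a, b, f, i}  B3 = {b, f, g, j}  B4 = {b, e, f, j}  B5 = {c, f, g, j}  B6 = {a, b, d, i}  B7 = {f, h, i, j}
Tree: B1–B2, B1–B3, B3–B4, B3–B5, B2–B6, B1–B7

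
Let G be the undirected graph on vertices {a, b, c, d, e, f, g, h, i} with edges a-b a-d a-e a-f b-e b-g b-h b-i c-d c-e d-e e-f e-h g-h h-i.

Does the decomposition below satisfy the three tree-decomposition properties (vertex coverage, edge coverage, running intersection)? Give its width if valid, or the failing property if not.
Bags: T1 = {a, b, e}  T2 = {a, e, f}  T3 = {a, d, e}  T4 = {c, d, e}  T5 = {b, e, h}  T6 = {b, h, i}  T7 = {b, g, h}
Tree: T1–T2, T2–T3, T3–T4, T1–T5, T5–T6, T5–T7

Vertex coverage: the bags together contain {a, b, c, d, e, f, g, h, i}, the full vertex set. Edge coverage: each edge of G has both endpoints in at least one bag. Running intersection: for every vertex, the bags containing it form a connected subtree. All three properties hold, so this is a valid tree decomposition of width max|bag| − 1 = 2, and hence tw(G) ≤ 2.

Yes; width 2.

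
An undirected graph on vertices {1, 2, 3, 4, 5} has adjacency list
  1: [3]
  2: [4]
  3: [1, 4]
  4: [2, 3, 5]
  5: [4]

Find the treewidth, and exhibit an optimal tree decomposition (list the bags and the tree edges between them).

Treewidth 1.
One such decomposition:
Bags: B1 = {3, 4}  B2 = {1, 3}  B3 = {4, 5}  B4 = {2, 4}
Tree: B1–B2, B1–B3, B1–B4

Each bag holds 2 vertices, so the decomposition has width 1, which upper-bounds the treewidth. Since G has at least one edge (e.g. 4–3), it is not an edgeless graph, so tw(G) ≥ 1. Hence tw(G) = 1 exactly.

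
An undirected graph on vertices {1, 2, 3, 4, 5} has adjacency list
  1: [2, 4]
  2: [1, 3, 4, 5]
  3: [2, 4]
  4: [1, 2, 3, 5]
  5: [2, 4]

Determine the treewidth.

2

A width-2 tree decomposition is:
Bags: B1 = {2, 3, 4}  B2 = {2, 4, 5}  B3 = {1, 2, 4}
Tree: B1–B2, B2–B3
The largest bag has 3 vertices, giving width 2; this decomposition certifies tw(G) ≤ 2. Conversely, {1, 2, 4} is a clique of size 3, and the vertices of any clique must share a bag in every tree decomposition; so some bag has ≥ 3 vertices and tw(G) ≥ 2. Hence tw(G) = 2 exactly.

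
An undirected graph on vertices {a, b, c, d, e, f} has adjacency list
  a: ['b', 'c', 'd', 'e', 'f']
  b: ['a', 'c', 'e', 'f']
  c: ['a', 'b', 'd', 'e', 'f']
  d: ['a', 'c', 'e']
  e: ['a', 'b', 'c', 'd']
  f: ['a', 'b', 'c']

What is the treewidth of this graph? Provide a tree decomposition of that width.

Treewidth 3.
One such decomposition:
Bags: B1 = {a, c, d, e}  B2 = {a, b, c, e}  B3 = {a, b, c, f}
Tree: B1–B2, B2–B3

Every bag has size at most 4, so the width is 4 − 1 = 3 and tw(G) ≤ 3. On the other hand G contains the 4-clique {a, c, d, e}. A clique must lie in a single bag of any decomposition, so no decomposition can have width below 3. Therefore the treewidth is 3.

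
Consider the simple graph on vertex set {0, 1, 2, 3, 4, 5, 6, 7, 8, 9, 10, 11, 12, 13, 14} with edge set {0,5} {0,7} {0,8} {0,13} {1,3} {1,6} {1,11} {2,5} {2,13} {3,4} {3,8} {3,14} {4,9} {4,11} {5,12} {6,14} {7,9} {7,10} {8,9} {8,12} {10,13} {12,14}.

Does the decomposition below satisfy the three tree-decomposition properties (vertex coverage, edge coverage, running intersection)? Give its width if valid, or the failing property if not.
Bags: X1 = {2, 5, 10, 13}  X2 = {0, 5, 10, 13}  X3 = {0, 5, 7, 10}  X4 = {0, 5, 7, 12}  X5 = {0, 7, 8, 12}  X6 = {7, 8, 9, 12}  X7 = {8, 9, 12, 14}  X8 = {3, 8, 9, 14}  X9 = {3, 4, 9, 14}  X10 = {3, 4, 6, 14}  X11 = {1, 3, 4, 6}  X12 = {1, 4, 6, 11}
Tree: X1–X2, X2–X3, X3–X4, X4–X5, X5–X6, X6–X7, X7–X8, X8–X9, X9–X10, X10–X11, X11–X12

Vertex coverage: the bags together contain {0, 1, 2, 3, 4, 5, 6, 7, 8, 9, 10, 11, 12, 13, 14}, the full vertex set. Edge coverage: each edge of G has both endpoints in at least one bag. Running intersection: for every vertex, the bags containing it form a connected subtree. All three properties hold, so this is a valid tree decomposition of width max|bag| − 1 = 3, and hence tw(G) ≤ 3.

Yes; width 3.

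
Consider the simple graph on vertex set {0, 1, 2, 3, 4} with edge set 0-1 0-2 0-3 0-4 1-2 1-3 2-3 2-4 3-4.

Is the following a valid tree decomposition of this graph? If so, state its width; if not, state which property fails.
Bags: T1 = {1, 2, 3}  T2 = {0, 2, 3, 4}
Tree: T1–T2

A tree decomposition must satisfy three properties: every vertex lies in some bag; for every edge, both endpoints lie together in some bag; and for every vertex, the bags containing it form a connected subtree. Here edge (0,1) lies in no bag, so the decomposition is invalid.

No — edge (0,1) lies in no bag.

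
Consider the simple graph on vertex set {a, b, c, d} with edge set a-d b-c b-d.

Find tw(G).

A width-1 tree decomposition is:
Bags: B1 = {b, c}  B2 = {b, d}  B3 = {a, d}
Tree: B1–B2, B2–B3
Every bag has size at most 2, so the width is 2 − 1 = 1 and tw(G) ≤ 1. Since G has at least one edge (e.g. c–b), it is not an edgeless graph, so tw(G) ≥ 1. Therefore the treewidth is 1.

1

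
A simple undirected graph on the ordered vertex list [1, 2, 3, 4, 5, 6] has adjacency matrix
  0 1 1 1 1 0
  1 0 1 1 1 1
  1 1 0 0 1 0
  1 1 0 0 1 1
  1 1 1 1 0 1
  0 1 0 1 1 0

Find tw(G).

A width-3 tree decomposition is:
Bags: B1 = {1, 2, 4, 5}  B2 = {2, 4, 5, 6}  B3 = {1, 2, 3, 5}
Tree: B1–B2, B1–B3
The largest bag has 4 vertices, giving width 3; this decomposition certifies tw(G) ≤ 3. Conversely, {1, 2, 3, 5} is a clique of size 4, and the vertices of any clique must share a bag in every tree decomposition; so some bag has ≥ 4 vertices and tw(G) ≥ 3. The upper and lower bounds meet at 3, so that is the treewidth.

3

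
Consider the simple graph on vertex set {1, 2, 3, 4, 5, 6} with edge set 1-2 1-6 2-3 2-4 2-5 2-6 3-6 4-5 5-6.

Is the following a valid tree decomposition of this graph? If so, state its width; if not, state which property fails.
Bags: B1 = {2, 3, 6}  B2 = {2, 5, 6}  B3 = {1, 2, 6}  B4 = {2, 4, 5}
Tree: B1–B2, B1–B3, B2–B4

Checking the three conditions: (i) the bags cover all of {1, 2, 3, 4, 5, 6}; (ii) for each edge, some bag contains both endpoints; (iii) the bags containing any fixed vertex form a subtree. All hold, so the decomposition is valid with width 3 − 1 = 2.

Yes; width 2.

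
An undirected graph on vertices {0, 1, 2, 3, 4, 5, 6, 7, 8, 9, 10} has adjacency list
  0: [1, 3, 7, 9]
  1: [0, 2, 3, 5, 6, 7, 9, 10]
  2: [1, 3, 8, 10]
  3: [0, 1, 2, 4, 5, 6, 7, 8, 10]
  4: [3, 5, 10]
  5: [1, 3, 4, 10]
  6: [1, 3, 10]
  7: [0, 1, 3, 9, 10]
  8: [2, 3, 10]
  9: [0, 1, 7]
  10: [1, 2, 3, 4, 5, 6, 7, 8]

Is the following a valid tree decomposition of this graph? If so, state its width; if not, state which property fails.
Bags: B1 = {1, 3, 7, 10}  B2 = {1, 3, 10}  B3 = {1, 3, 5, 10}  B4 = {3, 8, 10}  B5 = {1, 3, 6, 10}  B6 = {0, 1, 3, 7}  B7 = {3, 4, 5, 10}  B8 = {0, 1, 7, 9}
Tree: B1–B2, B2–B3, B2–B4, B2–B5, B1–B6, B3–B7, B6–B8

No — vertex 2 appears in no bag.

A tree decomposition must satisfy three properties: every vertex lies in some bag; for every edge, both endpoints lie together in some bag; and for every vertex, the bags containing it form a connected subtree. Here vertex 2 appears in no bag, so the decomposition is invalid.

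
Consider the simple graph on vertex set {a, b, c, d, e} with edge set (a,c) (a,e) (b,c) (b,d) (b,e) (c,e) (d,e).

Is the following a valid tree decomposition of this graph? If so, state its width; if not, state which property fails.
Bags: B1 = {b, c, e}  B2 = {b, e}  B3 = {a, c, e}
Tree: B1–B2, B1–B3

A tree decomposition must satisfy three properties: every vertex lies in some bag; for every edge, both endpoints lie together in some bag; and for every vertex, the bags containing it form a connected subtree. Here vertex d appears in no bag, so the decomposition is invalid.

No — vertex d appears in no bag.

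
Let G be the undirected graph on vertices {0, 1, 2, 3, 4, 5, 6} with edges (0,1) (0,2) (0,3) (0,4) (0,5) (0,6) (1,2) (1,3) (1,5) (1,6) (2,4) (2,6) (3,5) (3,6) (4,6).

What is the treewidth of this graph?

3

A width-3 tree decomposition is:
Bags: B1 = {0, 1, 3, 6}  B2 = {0, 1, 2, 6}  B3 = {0, 1, 3, 5}  B4 = {0, 2, 4, 6}
Tree: B1–B2, B1–B3, B2–B4
The largest bag has 4 vertices, giving width 3; this decomposition certifies tw(G) ≤ 3. Conversely, {0, 1, 2, 6} is a clique of size 4, and the vertices of any clique must share a bag in every tree decomposition; so some bag has ≥ 4 vertices and tw(G) ≥ 3. Hence tw(G) = 3 exactly.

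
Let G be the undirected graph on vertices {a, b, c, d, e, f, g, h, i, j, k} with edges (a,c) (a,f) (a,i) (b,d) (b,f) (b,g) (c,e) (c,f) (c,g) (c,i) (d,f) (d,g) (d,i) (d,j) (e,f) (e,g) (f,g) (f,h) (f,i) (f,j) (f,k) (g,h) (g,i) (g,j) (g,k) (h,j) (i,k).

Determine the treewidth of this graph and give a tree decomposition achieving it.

Every bag has size at most 4, so the width is 4 − 1 = 3 and tw(G) ≤ 3. For the lower bound, the 4 vertices {d, f, g, j} are pairwise adjacent, and any tree decomposition puts a clique entirely inside one bag — forcing width ≥ 3. Hence tw(G) = 3 exactly.

Treewidth 3.
Bags: B1 = {d, f, g, j}  B2 = {f, g, h, j}  B3 = {b, d, f, g}  B4 = {d, f, g, i}  B5 = {f, g, i, k}  B6 = {c, f, g, i}  B7 = {a, c, f, i}  B8 = {c, e, f, g}
Tree: B1–B2, B1–B3, B3–B4, B4–B5, B5–B6, B6–B7, B6–B8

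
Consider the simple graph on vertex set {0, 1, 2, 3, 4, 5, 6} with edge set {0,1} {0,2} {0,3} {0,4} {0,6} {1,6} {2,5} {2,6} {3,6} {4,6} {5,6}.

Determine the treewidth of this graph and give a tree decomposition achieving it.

Treewidth 2.
One such decomposition:
Bags: B1 = {0, 2, 6}  B2 = {0, 4, 6}  B3 = {2, 5, 6}  B4 = {0, 1, 6}  B5 = {0, 3, 6}
Tree: B1–B2, B1–B3, B2–B4, B1–B5

The largest bag has 3 vertices, giving width 2; this decomposition certifies tw(G) ≤ 2. Conversely, {0, 1, 6} is a clique of size 3, and the vertices of any clique must share a bag in every tree decomposition; so some bag has ≥ 3 vertices and tw(G) ≥ 2. Therefore the treewidth is 2.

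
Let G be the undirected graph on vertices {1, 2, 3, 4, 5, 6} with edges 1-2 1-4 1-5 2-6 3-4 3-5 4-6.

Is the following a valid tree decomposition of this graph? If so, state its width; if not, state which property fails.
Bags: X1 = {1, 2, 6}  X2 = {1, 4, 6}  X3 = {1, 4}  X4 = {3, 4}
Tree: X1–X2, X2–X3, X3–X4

A tree decomposition must satisfy three properties: every vertex lies in some bag; for every edge, both endpoints lie together in some bag; and for every vertex, the bags containing it form a connected subtree. Here vertex 5 appears in no bag, so the decomposition is invalid.

No — vertex 5 appears in no bag.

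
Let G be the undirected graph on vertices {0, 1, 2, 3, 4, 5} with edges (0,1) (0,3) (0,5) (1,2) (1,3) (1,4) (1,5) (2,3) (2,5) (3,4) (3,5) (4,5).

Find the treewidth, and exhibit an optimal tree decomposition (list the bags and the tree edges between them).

Treewidth 3.
One such decomposition:
Bags: B1 = {0, 1, 3, 5}  B2 = {1, 3, 4, 5}  B3 = {1, 2, 3, 5}
Tree: B1–B2, B2–B3

Each bag holds 4 vertices, so the decomposition has width 3, which upper-bounds the treewidth. For the lower bound, the 4 vertices {0, 1, 3, 5} are pairwise adjacent, and any tree decomposition puts a clique entirely inside one bag — forcing width ≥ 3. Therefore the treewidth is 3.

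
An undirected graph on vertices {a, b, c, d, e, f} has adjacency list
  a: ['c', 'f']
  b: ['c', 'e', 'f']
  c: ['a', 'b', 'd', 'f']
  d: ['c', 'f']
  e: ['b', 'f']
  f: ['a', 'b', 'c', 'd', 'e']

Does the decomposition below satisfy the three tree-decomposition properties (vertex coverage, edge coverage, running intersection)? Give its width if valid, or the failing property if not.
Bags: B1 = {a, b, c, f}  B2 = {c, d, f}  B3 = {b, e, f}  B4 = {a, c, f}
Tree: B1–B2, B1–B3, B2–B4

No — bags containing vertex a are not connected in the tree.

A tree decomposition must satisfy three properties: every vertex lies in some bag; for every edge, both endpoints lie together in some bag; and for every vertex, the bags containing it form a connected subtree. Here bags containing vertex a are not connected in the tree, so the decomposition is invalid.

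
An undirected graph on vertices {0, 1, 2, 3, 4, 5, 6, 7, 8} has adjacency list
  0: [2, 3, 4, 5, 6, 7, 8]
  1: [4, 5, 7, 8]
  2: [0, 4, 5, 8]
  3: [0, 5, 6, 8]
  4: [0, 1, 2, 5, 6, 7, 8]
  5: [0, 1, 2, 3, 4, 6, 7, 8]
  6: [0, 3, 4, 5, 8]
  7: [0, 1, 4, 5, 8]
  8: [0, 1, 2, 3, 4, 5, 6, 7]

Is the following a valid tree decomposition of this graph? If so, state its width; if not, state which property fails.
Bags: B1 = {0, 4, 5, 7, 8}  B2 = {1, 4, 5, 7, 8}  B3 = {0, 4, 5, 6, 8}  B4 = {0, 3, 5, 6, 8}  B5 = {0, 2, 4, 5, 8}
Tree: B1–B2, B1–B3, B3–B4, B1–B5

Yes; width 4.

Checking the three conditions: (i) the bags cover all of {0, 1, 2, 3, 4, 5, 6, 7, 8}; (ii) for each edge, some bag contains both endpoints; (iii) the bags containing any fixed vertex form a subtree. All hold, so the decomposition is valid with width 5 − 1 = 4.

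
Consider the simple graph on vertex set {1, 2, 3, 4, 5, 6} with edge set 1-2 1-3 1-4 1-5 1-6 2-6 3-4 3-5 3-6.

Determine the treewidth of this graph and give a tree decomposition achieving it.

Each bag holds 3 vertices, so the decomposition has width 2, which upper-bounds the treewidth. For the lower bound, the 3 vertices {1, 2, 6} are pairwise adjacent, and any tree decomposition puts a clique entirely inside one bag — forcing width ≥ 2. Combining the bounds, tw(G) = 2.

Treewidth 2.
One such decomposition:
Bags: B1 = {1, 3, 6}  B2 = {1, 3, 4}  B3 = {1, 3, 5}  B4 = {1, 2, 6}
Tree: B1–B2, B2–B3, B1–B4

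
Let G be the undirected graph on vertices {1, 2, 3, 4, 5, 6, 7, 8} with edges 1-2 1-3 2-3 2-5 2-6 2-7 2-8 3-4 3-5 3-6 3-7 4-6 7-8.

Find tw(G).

2

A width-2 tree decomposition is:
Bags: B1 = {2, 3, 6}  B2 = {1, 2, 3}  B3 = {2, 3, 5}  B4 = {2, 3, 7}  B5 = {2, 7, 8}  B6 = {3, 4, 6}
Tree: B1–B2, B1–B3, B1–B4, B4–B5, B1–B6
The largest bag has 3 vertices, giving width 2; this decomposition certifies tw(G) ≤ 2. For the lower bound, the 3 vertices {2, 7, 8} are pairwise adjacent, and any tree decomposition puts a clique entirely inside one bag — forcing width ≥ 2. Combining the bounds, tw(G) = 2.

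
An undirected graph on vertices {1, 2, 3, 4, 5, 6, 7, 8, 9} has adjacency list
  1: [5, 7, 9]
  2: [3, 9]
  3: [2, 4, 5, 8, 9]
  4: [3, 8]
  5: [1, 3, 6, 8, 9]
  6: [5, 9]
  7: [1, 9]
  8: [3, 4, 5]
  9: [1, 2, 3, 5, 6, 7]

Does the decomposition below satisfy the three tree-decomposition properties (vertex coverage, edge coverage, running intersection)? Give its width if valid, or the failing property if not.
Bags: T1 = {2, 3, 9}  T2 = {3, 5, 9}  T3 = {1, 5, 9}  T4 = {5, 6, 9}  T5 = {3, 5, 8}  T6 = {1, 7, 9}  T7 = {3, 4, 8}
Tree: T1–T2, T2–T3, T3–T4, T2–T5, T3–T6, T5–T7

Checking the three conditions: (i) the bags cover all of {1, 2, 3, 4, 5, 6, 7, 8, 9}; (ii) for each edge, some bag contains both endpoints; (iii) the bags containing any fixed vertex form a subtree. All hold, so the decomposition is valid with width 3 − 1 = 2.

Yes; width 2.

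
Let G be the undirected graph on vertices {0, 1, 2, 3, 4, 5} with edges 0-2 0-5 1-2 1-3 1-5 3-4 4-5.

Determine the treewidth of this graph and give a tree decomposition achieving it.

The largest bag has 3 vertices, giving width 2; this decomposition certifies tw(G) ≤ 2. The edges 3–4–5–1–3 form a cycle, so G is not a tree and its treewidth is at least 2. Combining the bounds, tw(G) = 2.

Treewidth 2.
One optimal decomposition is:
Bags: B1 = {1, 3, 4}  B2 = {1, 4, 5}  B3 = {1, 2, 5}  B4 = {0, 2, 5}
Tree: B1–B2, B2–B3, B3–B4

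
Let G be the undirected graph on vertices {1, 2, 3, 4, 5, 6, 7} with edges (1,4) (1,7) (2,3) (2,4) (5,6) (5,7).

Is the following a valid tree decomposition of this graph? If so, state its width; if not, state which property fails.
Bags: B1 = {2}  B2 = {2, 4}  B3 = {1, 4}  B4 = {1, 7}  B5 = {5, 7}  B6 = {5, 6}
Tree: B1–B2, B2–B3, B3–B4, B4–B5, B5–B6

A tree decomposition must satisfy three properties: every vertex lies in some bag; for every edge, both endpoints lie together in some bag; and for every vertex, the bags containing it form a connected subtree. Here vertex 3 appears in no bag, so the decomposition is invalid.

No — vertex 3 appears in no bag.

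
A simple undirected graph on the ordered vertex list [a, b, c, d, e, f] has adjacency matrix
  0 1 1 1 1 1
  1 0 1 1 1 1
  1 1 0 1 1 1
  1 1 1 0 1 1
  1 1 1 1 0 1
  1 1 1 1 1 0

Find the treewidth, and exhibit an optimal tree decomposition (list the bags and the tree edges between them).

With just one bag of size 6, the width is 6 − 1 = 5, so tw(G) ≤ 5. For the lower bound, the 6 vertices {a, b, c, d, e, f} are pairwise adjacent, and any tree decomposition puts a clique entirely inside one bag — forcing width ≥ 5. The upper and lower bounds meet at 5, so that is the treewidth.

Treewidth 5.
Bags: B1 = {a, b, c, d, e, f}
Tree: (single bag)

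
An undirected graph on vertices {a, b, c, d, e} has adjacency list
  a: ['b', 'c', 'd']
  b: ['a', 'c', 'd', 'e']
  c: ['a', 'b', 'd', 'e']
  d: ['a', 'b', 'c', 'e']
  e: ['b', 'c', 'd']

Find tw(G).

3

A width-3 tree decomposition is:
Bags: B1 = {b, c, d, e}  B2 = {a, b, c, d}
Tree: B1–B2
Each bag holds 4 vertices, so the decomposition has width 3, which upper-bounds the treewidth. Conversely, {b, c, d, e} is a clique of size 4, and the vertices of any clique must share a bag in every tree decomposition; so some bag has ≥ 4 vertices and tw(G) ≥ 3. Combining the bounds, tw(G) = 3.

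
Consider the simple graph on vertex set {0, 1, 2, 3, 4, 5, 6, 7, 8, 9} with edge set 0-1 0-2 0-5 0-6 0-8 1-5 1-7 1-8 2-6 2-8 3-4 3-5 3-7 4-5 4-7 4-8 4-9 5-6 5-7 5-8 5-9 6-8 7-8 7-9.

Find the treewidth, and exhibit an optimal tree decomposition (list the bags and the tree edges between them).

Every bag has size at most 4, so the width is 4 − 1 = 3 and tw(G) ≤ 3. For the lower bound, the 4 vertices {0, 2, 6, 8} are pairwise adjacent, and any tree decomposition puts a clique entirely inside one bag — forcing width ≥ 3. Combining the bounds, tw(G) = 3.

Treewidth 3.
One such decomposition:
Bags: B1 = {4, 5, 7, 8}  B2 = {1, 5, 7, 8}  B3 = {3, 4, 5, 7}  B4 = {0, 1, 5, 8}  B5 = {0, 5, 6, 8}  B6 = {0, 2, 6, 8}  B7 = {4, 5, 7, 9}
Tree: B1–B2, B1–B3, B2–B4, B4–B5, B5–B6, B1–B7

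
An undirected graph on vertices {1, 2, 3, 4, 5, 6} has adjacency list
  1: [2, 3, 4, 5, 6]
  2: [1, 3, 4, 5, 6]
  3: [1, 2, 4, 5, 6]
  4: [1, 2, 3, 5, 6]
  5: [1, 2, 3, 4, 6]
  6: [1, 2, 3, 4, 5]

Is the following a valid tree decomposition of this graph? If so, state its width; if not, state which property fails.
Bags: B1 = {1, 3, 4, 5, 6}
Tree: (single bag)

A tree decomposition must satisfy three properties: every vertex lies in some bag; for every edge, both endpoints lie together in some bag; and for every vertex, the bags containing it form a connected subtree. Here vertex 2 appears in no bag, so the decomposition is invalid.

No — vertex 2 appears in no bag.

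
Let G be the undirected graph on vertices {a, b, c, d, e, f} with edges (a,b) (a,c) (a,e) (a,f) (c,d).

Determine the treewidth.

A width-1 tree decomposition is:
Bags: B1 = {a, c}  B2 = {a, e}  B3 = {c, d}  B4 = {a, b}  B5 = {a, f}
Tree: B1–B2, B1–B3, B1–B4, B2–B5
Each bag holds 2 vertices, so the decomposition has width 1, which upper-bounds the treewidth. Since G has at least one edge (e.g. c–a), it is not an edgeless graph, so tw(G) ≥ 1. Therefore the treewidth is 1.

1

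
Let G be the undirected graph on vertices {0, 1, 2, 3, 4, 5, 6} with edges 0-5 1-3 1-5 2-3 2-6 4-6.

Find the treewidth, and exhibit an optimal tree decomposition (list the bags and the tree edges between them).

Treewidth 1.
One optimal decomposition is:
Bags: B1 = {0, 5}  B2 = {1, 5}  B3 = {1, 3}  B4 = {2, 3}  B5 = {2, 6}  B6 = {4, 6}
Tree: B1–B2, B2–B3, B3–B4, B4–B5, B5–B6

Every bag has size at most 2, so the width is 2 − 1 = 1 and tw(G) ≤ 1. Any graph with an edge has treewidth ≥ 1, and G has the edge 0–5. Therefore the treewidth is 1.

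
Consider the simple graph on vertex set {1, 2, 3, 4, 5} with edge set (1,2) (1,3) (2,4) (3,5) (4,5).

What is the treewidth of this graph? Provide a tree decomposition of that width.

Treewidth 2.
One such decomposition:
Bags: B1 = {3, 4, 5}  B2 = {1, 3, 4}  B3 = {1, 2, 4}
Tree: B1–B2, B2–B3

The largest bag has 3 vertices, giving width 2; this decomposition certifies tw(G) ≤ 2. Since 4–5–3–1–2–4 is a cycle in G, G is not acyclic. Forests are exactly the graphs of treewidth ≤ 1, so tw(G) ≥ 2. Hence tw(G) = 2 exactly.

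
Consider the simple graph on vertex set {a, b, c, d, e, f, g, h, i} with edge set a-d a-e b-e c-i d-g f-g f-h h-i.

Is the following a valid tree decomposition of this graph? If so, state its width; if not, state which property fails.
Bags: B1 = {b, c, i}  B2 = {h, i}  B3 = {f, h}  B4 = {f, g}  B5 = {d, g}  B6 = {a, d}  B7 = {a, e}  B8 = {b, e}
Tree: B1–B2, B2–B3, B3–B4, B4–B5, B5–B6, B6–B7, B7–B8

A tree decomposition must satisfy three properties: every vertex lies in some bag; for every edge, both endpoints lie together in some bag; and for every vertex, the bags containing it form a connected subtree. Here bags containing vertex b are not connected in the tree, so the decomposition is invalid.

No — bags containing vertex b are not connected in the tree.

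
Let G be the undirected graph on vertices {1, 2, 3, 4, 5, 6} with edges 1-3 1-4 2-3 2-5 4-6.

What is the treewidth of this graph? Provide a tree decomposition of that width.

Treewidth 1.
Bags: B1 = {2, 5}  B2 = {2, 3}  B3 = {1, 3}  B4 = {1, 4}  B5 = {4, 6}
Tree: B1–B2, B2–B3, B3–B4, B4–B5

Every bag has size at most 2, so the width is 2 − 1 = 1 and tw(G) ≤ 1. Since G has at least one edge (e.g. 5–2), it is not an edgeless graph, so tw(G) ≥ 1. Combining the bounds, tw(G) = 1.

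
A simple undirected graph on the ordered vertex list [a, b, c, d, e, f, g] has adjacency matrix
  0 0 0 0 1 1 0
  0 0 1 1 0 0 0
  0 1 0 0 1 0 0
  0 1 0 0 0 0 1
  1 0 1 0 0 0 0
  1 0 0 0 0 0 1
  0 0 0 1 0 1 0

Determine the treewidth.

A width-2 tree decomposition is:
Bags: B1 = {b, c, e}  B2 = {a, b, e}  B3 = {a, b, f}  B4 = {b, f, g}  B5 = {b, d, g}
Tree: B1–B2, B2–B3, B3–B4, B4–B5
Every bag has size at most 3, so the width is 3 − 1 = 2 and tw(G) ≤ 2. For the lower bound, G contains the cycle b–c–e–a–f–g–d–b, so G is not a forest; only forests have treewidth ≤ 1, hence tw(G) ≥ 2. Combining the bounds, tw(G) = 2.

2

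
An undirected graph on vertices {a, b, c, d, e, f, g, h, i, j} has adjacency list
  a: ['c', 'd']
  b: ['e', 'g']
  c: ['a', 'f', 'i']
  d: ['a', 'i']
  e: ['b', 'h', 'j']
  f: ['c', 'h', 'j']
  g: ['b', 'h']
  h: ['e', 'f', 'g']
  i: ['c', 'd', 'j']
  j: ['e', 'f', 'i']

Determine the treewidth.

2

A width-2 tree decomposition is:
Bags: B1 = {a, d, i}  B2 = {a, c, i}  B3 = {c, i, j}  B4 = {c, f, j}  B5 = {e, f, j}  B6 = {e, f, h}  B7 = {b, e, h}  B8 = {b, g, h}
Tree: B1–B2, B2–B3, B3–B4, B4–B5, B5–B6, B6–B7, B7–B8
Every bag has size at most 3, so the width is 3 − 1 = 2 and tw(G) ≤ 2. The edges d–a–c–i–d form a cycle, so G is not a tree and its treewidth is at least 2. Combining the bounds, tw(G) = 2.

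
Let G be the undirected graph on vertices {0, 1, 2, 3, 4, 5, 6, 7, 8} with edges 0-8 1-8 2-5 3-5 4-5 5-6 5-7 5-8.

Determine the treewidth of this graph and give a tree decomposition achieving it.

Treewidth 1.
One optimal decomposition is:
Bags: B1 = {5, 8}  B2 = {2, 5}  B3 = {1, 8}  B4 = {0, 8}  B5 = {5, 7}  B6 = {4, 5}  B7 = {3, 5}  B8 = {5, 6}
Tree: B1–B2, B1–B3, B1–B4, B2–B5, B5–B6, B2–B7, B6–B8

Each bag holds 2 vertices, so the decomposition has width 1, which upper-bounds the treewidth. Since G has at least one edge (e.g. 8–5), it is not an edgeless graph, so tw(G) ≥ 1. Hence tw(G) = 1 exactly.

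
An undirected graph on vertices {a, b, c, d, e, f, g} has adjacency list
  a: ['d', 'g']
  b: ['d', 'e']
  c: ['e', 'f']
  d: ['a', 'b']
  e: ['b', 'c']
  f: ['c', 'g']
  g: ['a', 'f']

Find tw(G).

A width-2 tree decomposition is:
Bags: B1 = {a, f, g}  B2 = {a, d, f}  B3 = {b, d, f}  B4 = {b, e, f}  B5 = {c, e, f}
Tree: B1–B2, B2–B3, B3–B4, B4–B5
Every bag has size at most 3, so the width is 3 − 1 = 2 and tw(G) ≤ 2. Since f–g–a–d–b–e–c–f is a cycle in G, G is not acyclic. Forests are exactly the graphs of treewidth ≤ 1, so tw(G) ≥ 2. Combining the bounds, tw(G) = 2.

2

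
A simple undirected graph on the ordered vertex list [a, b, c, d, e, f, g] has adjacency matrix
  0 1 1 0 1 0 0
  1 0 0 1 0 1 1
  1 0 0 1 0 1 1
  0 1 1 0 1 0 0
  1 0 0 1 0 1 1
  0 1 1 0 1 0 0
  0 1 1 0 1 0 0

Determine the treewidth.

3

A width-3 tree decomposition is:
Bags: B1 = {b, c, e, g}  B2 = {a, b, c, e}  B3 = {b, c, e, f}  B4 = {b, c, d, e}
Tree: B1–B2, B2–B3, B3–B4
The largest bag has 4 vertices, giving width 3; this decomposition certifies tw(G) ≤ 3. For the lower bound: the 4 vertex sets {e,g}, {a,c}, {b}, {f} are disjoint, each induces a connected subgraph, and every pair is joined by at least one edge of G. Contracting each set to a single vertex therefore yields K_{4} as a minor, and since treewidth is minor-monotone, tw(G) ≥ tw(K_{4}) = 3. Combining the bounds, tw(G) = 3.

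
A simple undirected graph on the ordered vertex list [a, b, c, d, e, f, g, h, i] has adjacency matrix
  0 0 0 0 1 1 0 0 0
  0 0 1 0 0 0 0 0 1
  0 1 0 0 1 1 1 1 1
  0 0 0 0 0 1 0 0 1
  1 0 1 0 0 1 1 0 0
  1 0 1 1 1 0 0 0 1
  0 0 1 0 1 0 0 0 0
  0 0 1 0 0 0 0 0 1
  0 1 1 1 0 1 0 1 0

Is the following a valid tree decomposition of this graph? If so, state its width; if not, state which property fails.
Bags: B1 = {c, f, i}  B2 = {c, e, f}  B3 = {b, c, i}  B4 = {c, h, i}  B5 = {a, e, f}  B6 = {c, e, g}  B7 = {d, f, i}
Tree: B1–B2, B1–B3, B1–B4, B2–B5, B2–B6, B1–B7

Yes; width 2.

Vertex coverage: the bags together contain {a, b, c, d, e, f, g, h, i}, the full vertex set. Edge coverage: each edge of G has both endpoints in at least one bag. Running intersection: for every vertex, the bags containing it form a connected subtree. All three properties hold, so this is a valid tree decomposition of width max|bag| − 1 = 2, and hence tw(G) ≤ 2.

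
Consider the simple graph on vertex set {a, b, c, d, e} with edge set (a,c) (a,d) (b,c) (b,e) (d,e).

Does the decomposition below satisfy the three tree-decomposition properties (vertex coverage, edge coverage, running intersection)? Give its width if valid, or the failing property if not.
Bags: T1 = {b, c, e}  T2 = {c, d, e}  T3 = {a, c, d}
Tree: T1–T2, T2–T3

Yes; width 2.

Vertex coverage: the bags together contain {a, b, c, d, e}, the full vertex set. Edge coverage: each edge of G has both endpoints in at least one bag. Running intersection: for every vertex, the bags containing it form a connected subtree. All three properties hold, so this is a valid tree decomposition of width max|bag| − 1 = 2, and hence tw(G) ≤ 2.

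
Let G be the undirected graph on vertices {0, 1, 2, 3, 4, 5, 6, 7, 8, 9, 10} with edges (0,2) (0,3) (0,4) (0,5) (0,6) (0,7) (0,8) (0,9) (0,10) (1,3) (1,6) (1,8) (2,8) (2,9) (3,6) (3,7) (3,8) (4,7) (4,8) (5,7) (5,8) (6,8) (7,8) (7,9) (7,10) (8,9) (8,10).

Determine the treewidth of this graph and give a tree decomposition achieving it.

Every bag has size at most 4, so the width is 4 − 1 = 3 and tw(G) ≤ 3. Conversely, {0, 2, 8, 9} is a clique of size 4, and the vertices of any clique must share a bag in every tree decomposition; so some bag has ≥ 4 vertices and tw(G) ≥ 3. Therefore the treewidth is 3.

Treewidth 3.
Bags: B1 = {0, 3, 7, 8}  B2 = {0, 3, 6, 8}  B3 = {0, 5, 7, 8}  B4 = {0, 4, 7, 8}  B5 = {0, 7, 8, 9}  B6 = {1, 3, 6, 8}  B7 = {0, 2, 8, 9}  B8 = {0, 7, 8, 10}
Tree: B1–B2, B1–B3, B3–B4, B3–B5, B2–B6, B5–B7, B5–B8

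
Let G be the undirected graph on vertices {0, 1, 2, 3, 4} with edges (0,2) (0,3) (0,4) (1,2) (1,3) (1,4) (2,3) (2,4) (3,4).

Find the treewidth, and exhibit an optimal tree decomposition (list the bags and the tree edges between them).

Treewidth 3.
One optimal decomposition is:
Bags: B1 = {1, 2, 3, 4}  B2 = {0, 2, 3, 4}
Tree: B1–B2

Every bag has size at most 4, so the width is 4 − 1 = 3 and tw(G) ≤ 3. On the other hand G contains the 4-clique {0, 2, 3, 4}. A clique must lie in a single bag of any decomposition, so no decomposition can have width below 3. Therefore the treewidth is 3.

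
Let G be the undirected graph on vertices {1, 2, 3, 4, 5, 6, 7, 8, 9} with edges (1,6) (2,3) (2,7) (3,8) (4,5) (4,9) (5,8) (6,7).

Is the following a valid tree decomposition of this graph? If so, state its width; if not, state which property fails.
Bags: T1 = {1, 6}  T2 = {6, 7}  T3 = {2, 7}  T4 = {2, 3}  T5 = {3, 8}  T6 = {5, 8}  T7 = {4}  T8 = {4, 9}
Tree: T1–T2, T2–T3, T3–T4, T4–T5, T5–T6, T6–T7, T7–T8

A tree decomposition must satisfy three properties: every vertex lies in some bag; for every edge, both endpoints lie together in some bag; and for every vertex, the bags containing it form a connected subtree. Here edge (5,4) lies in no bag, so the decomposition is invalid.

No — edge (5,4) lies in no bag.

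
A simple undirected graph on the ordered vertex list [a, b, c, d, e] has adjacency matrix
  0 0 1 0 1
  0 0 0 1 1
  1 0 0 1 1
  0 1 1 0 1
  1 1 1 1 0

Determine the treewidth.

A width-2 tree decomposition is:
Bags: B1 = {a, c, e}  B2 = {c, d, e}  B3 = {b, d, e}
Tree: B1–B2, B2–B3
Every bag has size at most 3, so the width is 3 − 1 = 2 and tw(G) ≤ 2. On the other hand G contains the 3-clique {c, d, e}. A clique must lie in a single bag of any decomposition, so no decomposition can have width below 2. Hence tw(G) = 2 exactly.

2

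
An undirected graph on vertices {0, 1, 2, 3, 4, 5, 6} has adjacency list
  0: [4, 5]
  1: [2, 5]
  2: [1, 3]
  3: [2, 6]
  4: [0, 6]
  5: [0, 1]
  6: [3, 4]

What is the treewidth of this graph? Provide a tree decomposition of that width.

Each bag holds 3 vertices, so the decomposition has width 2, which upper-bounds the treewidth. For the lower bound, G contains the cycle 0–4–6–3–2–1–5–0, so G is not a forest; only forests have treewidth ≤ 1, hence tw(G) ≥ 2. The upper and lower bounds meet at 2, so that is the treewidth.

Treewidth 2.
One such decomposition:
Bags: B1 = {0, 4, 6}  B2 = {0, 3, 6}  B3 = {0, 2, 3}  B4 = {0, 1, 2}  B5 = {0, 1, 5}
Tree: B1–B2, B2–B3, B3–B4, B4–B5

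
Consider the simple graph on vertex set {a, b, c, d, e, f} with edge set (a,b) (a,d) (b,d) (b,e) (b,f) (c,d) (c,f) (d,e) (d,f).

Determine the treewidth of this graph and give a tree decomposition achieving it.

Every bag has size at most 3, so the width is 3 − 1 = 2 and tw(G) ≤ 2. Conversely, {c, d, f} is a clique of size 3, and the vertices of any clique must share a bag in every tree decomposition; so some bag has ≥ 3 vertices and tw(G) ≥ 2. Therefore the treewidth is 2.

Treewidth 2.
One such decomposition:
Bags: B1 = {b, d, e}  B2 = {b, d, f}  B3 = {c, d, f}  B4 = {a, b, d}
Tree: B1–B2, B2–B3, B2–B4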